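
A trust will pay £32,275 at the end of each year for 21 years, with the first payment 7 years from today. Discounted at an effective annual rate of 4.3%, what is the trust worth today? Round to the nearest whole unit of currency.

Value one period before first payment (t=6): 32275 × [1 − (1+0.043)^(−21)] / 0.043 = 32275 × 13.649405 = 440,534.5489
Discount back 6 years: 440,534.5489 × (1+0.043)^(−6) = 440,534.5489 × 0.776773 = 342,195.3652

£342,195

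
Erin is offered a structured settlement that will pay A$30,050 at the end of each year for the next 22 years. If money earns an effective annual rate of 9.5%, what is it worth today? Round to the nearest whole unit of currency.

PV = PMT · [1 − (1+i)^(−n)] / i = 30050 · 9.096876 = 273,361.1331

A$273,361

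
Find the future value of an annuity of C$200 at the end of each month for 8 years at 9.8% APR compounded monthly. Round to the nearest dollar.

i = 0.098/12 = 0.00816667 per month; n = 8·12 = 96.
FV = 200 × [(1+0.00816667)^96 − 1] / 0.00816667 = 200 × 144.888129 = 28,977.6258

C$28,978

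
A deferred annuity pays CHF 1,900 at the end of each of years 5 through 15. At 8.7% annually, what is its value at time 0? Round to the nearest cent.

CHF 9,394.14

PV at t=4 (ordinary 11-year annuity): 1900 × a(11|0.087) = 1900 × 6.902740 = 13,115.2069
Discount back 4 years: 13,115.2069 × (1+0.087)^(−4) = 13,115.2069 × 0.716278 = 9,394.1387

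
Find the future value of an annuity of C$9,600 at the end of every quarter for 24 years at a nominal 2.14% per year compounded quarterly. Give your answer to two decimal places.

C$1,200,467.63

Periodic rate i = 0.0214/4 = 0.00535; n = 24 × 4 = 96 periods.
Accumulation factor s(96|0.00535) = 125.048712; FV = 9600 × 125.048712 = 1,200,467.6331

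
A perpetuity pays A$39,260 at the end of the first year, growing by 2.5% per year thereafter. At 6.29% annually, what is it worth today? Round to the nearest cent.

A$1,035,883.91

PV = D₁/(r − g) = 39260/(0.0629 − 0.025) = 1,035,883.9050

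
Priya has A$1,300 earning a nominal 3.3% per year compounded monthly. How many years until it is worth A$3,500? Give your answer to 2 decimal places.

Periodic rate i = 0.033/12 = 0.00275.
n = ln(3500/1300) / ln(1+0.00275) = ln(2.69231) / 0.002746 = 360.6400 months
= 360.6400/12 years

30.05 years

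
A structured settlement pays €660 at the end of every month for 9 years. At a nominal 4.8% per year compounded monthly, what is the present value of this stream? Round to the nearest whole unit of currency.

Periodic rate i = 0.048/12 = 0.004; n = 9 × 12 = 108 periods.
PV = 660 × [1 − (1+0.004)^(−108)] / 0.004 = 660 × 87.557739 = 57,788.1078

€57,788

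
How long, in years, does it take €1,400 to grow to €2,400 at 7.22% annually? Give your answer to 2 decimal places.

7.73 years

(1+i)^n = 2400/1400 = 1.71429, so n = ln 1.71429 / ln 1.0722 = 7.7317 years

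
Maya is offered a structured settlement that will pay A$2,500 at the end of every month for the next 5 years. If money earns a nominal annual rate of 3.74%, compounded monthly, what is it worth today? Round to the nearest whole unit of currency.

A$136,616

Periodic rate i = 0.0374/12 = 0.00311667; n = 5 × 12 = 60 periods.
Annuity factor a(60|0.00311667) = 54.646531; PV = 2500 × 54.646531 = 136,616.3284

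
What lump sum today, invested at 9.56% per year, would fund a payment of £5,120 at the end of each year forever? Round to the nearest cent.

£53,556.49

PV = C/r = 5120/0.0956 = 53,556.4854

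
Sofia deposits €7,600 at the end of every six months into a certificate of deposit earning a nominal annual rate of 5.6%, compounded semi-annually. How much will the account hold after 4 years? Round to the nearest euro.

With 2 periods per year: i = 0.028, n = 8.
Accumulation factor s(8|0.028) = 8.829476; FV = 7600 × 8.829476 = 67,104.0142

€67,104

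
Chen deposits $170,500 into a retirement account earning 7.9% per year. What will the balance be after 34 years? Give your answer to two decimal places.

170,500 × (1+0.079)^34 = 170,500 × 13.265668 = 2,261,796.3691

$2,261,796.37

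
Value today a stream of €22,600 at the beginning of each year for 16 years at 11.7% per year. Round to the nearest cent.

€179,023.59

Annuity factor a(16|0.117) × (1+i) = 7.921398; PV = 22600 × 7.921398 = 179,023.5920
Payments are at the start of each period, so multiply by (1+i).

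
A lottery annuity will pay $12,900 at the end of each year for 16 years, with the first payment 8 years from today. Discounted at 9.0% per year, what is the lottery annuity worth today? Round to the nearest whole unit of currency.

$58,660

PV at t=7 (ordinary 16-year annuity): 12900 × a(16|0.09) = 12900 × 8.312558 = 107,232.0007
PV₀ = 107,232.0007 / (1+0.09)^7 = 107,232.0007 / 1.828039 = 58,659.5765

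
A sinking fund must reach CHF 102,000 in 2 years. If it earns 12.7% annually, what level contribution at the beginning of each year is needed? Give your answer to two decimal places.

CHF 42,550.90

PMT = 102000 / ( [(1+0.127)^2 − 1] / 0.127 × (1+i) ) = 102000 / 2.397129 = 42,550.9015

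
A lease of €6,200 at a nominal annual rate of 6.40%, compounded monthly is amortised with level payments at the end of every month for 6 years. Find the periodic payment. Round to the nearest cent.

€103.93

Periodic rate i = 0.064/12 = 0.00533333; n = 6 × 12 = 72 periods.
PMT = 6200 / ( [1 − (1+0.00533333)^(−72)] / 0.00533333 ) = 6200 / 59.657477 = 103.9266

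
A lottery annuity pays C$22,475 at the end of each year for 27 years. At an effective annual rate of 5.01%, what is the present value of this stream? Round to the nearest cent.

C$328,753.85

PV = PMT · [1 − (1+i)^(−n)] / i = 22475 · 14.627535 = 328,753.8549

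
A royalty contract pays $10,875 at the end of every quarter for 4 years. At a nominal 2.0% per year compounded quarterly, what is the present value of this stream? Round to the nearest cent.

$166,821.68

With 4 periods per year: i = 0.005, n = 16.
Annuity factor a(16|0.005) = 15.339925; PV = 10875 × 15.339925 = 166,821.6846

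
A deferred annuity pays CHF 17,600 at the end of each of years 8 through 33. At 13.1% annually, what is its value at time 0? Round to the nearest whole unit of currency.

CHF 54,443

Value one period before first payment (t=7): 17600 × [1 − (1+0.131)^(−26)] / 0.131 = 17600 × 7.322630 = 128,878.2938
Discount back 7 years: 128,878.2938 × (1+0.131)^(−7) = 128,878.2938 × 0.422437 = 54,442.9367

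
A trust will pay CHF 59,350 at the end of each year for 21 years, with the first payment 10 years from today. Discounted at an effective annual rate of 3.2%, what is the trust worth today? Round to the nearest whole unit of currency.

CHF 675,954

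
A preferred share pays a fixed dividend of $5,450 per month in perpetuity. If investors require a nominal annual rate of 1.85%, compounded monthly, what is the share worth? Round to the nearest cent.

Periodic rate i = 0.0185/12 = 0.00154167.
PV = C/r = 5450/0.00154167 = 3,535,135.1351

$3,535,135.14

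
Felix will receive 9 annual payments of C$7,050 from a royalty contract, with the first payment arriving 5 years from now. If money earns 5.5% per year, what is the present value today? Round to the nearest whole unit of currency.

Value one period before first payment (t=4): 7050 × [1 − (1+0.055)^(−9)] / 0.055 = 7050 × 6.952195 = 49,012.9765
Discount back 4 years: 49,012.9765 × (1+0.055)^(−4) = 49,012.9765 × 0.807217 = 39,564.0953

C$39,564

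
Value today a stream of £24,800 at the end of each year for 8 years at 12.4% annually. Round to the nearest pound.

PV = 24800 × [1 − (1+0.124)^(−8)] / 0.124 = 24800 × 4.898976 = 121,494.6045

£121,495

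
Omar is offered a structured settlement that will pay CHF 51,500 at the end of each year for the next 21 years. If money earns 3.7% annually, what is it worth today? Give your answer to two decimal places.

CHF 742,881.54

PV = 51500 × [1 − (1+0.037)^(−21)] / 0.037 = 51500 × 14.424884 = 742,881.5447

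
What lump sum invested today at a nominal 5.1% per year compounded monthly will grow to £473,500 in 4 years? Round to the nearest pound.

£386,288

i = 0.051/12 = 0.00425 per month; n = 4·12 = 48.
Discount factor = (1+0.00425)^(−48) = 0.815815; PV = 473,500 × 0.815815 = 386,288.3797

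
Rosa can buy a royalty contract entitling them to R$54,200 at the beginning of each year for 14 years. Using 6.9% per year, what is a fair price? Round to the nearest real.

R$509,763

PV = 54200 × [1 − (1+0.069)^(−14)] / 0.069 × (1+i) = 54200 × 9.405229 = 509,763.4037
(Beginning-of-period payments → annuity-due factor ×(1+i).)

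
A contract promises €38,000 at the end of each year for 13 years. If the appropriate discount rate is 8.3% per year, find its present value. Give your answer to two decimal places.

€295,450.19

Annuity factor a(13|0.083) = 7.775005; PV = 38000 × 7.775005 = 295,450.1920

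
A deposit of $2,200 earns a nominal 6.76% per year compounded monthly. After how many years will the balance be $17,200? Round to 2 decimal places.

Periodic rate i = 0.0676/12 = 0.00563333.
(1+i)^n = 17200/2200 = 7.81818, so n = ln 7.81818 / ln 1.00563 = 366.0779 months
= 366.0779/12 years

30.51 years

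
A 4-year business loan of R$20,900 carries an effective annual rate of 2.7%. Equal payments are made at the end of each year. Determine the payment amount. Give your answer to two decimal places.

Annuity-PV factor = 3.743920; PMT = 20900 / 3.743920 = 5,582.3847

R$5,582.38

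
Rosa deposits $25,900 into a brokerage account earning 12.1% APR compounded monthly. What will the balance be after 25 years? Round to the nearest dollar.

With 12 periods per year: i = 0.0100833, n = 300.
FV = PV·(1+i)^n = 25,900 × 20.284371 = 525,365.2205

$525,365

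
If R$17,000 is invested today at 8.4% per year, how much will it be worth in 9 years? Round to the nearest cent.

R$35,132.78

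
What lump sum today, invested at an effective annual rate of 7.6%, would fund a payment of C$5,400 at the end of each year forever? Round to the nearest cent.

PV = C/r = 5400/0.076 = 71,052.6316

C$71,052.63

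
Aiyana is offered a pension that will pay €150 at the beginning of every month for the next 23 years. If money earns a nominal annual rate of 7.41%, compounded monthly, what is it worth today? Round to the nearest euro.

€19,972

With 12 periods per year: i = 0.006175, n = 276.
PV = 150 × [1 − (1+0.006175)^(−276)] / 0.006175 × (1+i) = 150 × 133.148252 = 19,972.2378
(Beginning-of-period payments → annuity-due factor ×(1+i).)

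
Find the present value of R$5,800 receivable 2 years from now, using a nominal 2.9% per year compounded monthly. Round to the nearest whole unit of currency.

i = 0.029/12 = 0.00241667 per month; n = 2·12 = 24.
PV = FV·(1+i)^(−n) = 5,800 × 0.943716 = 5,473.5527

R$5,474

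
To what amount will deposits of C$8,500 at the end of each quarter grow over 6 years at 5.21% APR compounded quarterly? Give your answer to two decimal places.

i = 0.0521/4 = 0.013025 per quarter; n = 6·4 = 24.
FV = 8500 × [(1+0.013025)^24 − 1] / 0.013025 = 8500 × 27.963029 = 237,685.7435

C$237,685.74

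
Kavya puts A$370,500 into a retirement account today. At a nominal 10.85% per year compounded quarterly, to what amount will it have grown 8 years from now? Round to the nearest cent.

With 4 periods per year: i = 0.027125, n = 32.
FV = PV·(1+i)^n = 370,500 × 2.354754 = 872,436.4697

A$872,436.47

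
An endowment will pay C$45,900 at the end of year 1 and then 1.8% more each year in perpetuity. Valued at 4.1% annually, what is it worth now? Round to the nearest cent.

C$1,995,652.17

PV = PMT / (i − g) = 45900 / (0.041 − 0.018) = 45900 / 0.023000 = 1,995,652.1739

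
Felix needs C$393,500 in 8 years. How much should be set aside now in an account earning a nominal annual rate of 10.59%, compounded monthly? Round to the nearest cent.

C$169,287.34

Periodic rate i = 0.1059/12 = 0.008825; n = 8 × 12 = 96 periods.
PV = FV·(1+i)^(−n) = 393,500 × 0.430209 = 169,287.3368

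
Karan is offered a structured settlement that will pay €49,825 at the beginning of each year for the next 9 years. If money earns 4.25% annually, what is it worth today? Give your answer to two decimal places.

€381,847.94

Annuity factor a(9|0.0425) × (1+i) = 7.663782; PV = 49825 × 7.663782 = 381,847.9414
(Beginning-of-period payments → annuity-due factor ×(1+i).)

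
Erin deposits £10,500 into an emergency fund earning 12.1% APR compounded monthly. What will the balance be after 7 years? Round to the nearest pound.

£24,389

i = 0.121/12 = 0.0100833 per month; n = 7·12 = 84.
10,500 × (1+0.0100833)^84 = 10,500 × 2.322765 = 24,389.0304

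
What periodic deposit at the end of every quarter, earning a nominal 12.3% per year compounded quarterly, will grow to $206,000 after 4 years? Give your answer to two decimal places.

$10,159.51

Periodic rate i = 0.123/4 = 0.03075; n = 4 × 4 = 16 periods.
FV-annuity factor = 20.276569; PMT = 206000 / 20.276569 = 10,159.5097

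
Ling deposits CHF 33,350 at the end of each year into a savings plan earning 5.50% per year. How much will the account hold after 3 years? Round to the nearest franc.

CHF 105,654

FV = PMT · [(1+i)^n − 1] / i = 33350 · 3.168025 = 105,653.6337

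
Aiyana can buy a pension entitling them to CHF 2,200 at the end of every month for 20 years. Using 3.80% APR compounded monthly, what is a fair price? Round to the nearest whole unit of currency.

CHF 369,441

With 12 periods per year: i = 0.00316667, n = 240.
Annuity factor a(240|0.00316667) = 167.927893; PV = 2200 × 167.927893 = 369,441.3654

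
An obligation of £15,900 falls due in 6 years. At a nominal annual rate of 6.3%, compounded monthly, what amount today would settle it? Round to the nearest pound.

£10,906

i = 0.063/12 = 0.00525 per month; n = 6·12 = 72.
Discount factor = (1+0.00525)^(−72) = 0.685908; PV = 15,900 × 0.685908 = 10,905.9433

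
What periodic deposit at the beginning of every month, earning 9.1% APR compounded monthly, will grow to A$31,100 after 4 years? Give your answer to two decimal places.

With 12 periods per year: i = 0.00758333, n = 48.
PMT = 31100 / ( [(1+0.00758333)^48 − 1] / 0.00758333 × (1+i) ) = 31100 / 58.076580 = 535.4999

A$535.50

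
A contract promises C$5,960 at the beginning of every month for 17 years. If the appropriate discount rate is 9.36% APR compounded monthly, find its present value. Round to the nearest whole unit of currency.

C$612,244

With 12 periods per year: i = 0.0078, n = 204.
PV = 5960 × [1 − (1+0.0078)^(−204)] / 0.0078 × (1+i) = 5960 × 102.725521 = 612,244.1078
(Beginning-of-period payments → annuity-due factor ×(1+i).)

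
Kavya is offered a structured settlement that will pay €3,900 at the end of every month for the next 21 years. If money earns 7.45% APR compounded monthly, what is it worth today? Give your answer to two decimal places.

€496,138.56

i = 0.0745/12 = 0.00620833 per month; n = 21·12 = 252.
PV = 3900 × [1 − (1+0.00620833)^(−252)] / 0.00620833 = 3900 × 127.215014 = 496,138.5560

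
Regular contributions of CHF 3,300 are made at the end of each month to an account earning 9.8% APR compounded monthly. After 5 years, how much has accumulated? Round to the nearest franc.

With 12 periods per year: i = 0.00816667, n = 60.
FV = 3300 × [(1+0.00816667)^60 − 1] / 0.00816667 = 3300 × 77.029118 = 254,196.0895

CHF 254,196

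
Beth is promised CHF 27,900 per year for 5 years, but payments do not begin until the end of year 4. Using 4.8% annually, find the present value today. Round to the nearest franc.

CHF 105,526

Value one period before first payment (t=3): 27900 × [1 − (1+0.048)^(−5)] / 0.048 = 27900 × 4.353518 = 121,463.1432
PV₀ = 121,463.1432 / (1+0.048)^3 = 121,463.1432 / 1.151023 = 105,526.2894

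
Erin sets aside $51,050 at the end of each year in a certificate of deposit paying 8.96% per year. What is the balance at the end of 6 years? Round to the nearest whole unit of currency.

$383,679

FV = 51050 × [(1+0.0896)^6 − 1] / 0.0896 = 51050 × 7.515746 = 383,678.8093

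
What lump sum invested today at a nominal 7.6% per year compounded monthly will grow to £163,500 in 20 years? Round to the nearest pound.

£35,931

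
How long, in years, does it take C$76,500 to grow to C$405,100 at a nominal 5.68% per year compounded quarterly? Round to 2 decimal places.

Periodic rate i = 0.0568/4 = 0.0142.
n = ln(405100/76500) / ln(1+0.0142) = ln(5.29542) / 0.014100 = 118.2148 quarters
= 118.2148/4 years

29.55 years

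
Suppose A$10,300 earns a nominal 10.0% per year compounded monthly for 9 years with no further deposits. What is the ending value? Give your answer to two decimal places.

A$25,239.61

Periodic rate i = 0.1/12 = 0.00833333; n = 9 × 12 = 108 periods.
10,300 × (1+0.00833333)^108 = 10,300 × 2.450448 = 25,239.6103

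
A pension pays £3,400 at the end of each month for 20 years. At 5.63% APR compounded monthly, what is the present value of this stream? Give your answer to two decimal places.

£489,032.49

With 12 periods per year: i = 0.00469167, n = 240.
Annuity factor a(240|0.00469167) = 143.833084; PV = 3400 × 143.833084 = 489,032.4850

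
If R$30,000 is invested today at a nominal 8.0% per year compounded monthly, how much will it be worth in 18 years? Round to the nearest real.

i = 0.08/12 = 0.00666667 per month; n = 18·12 = 216.
FV = PV·(1+i)^n = 30,000 × 4.200574 = 126,017.2256

R$126,017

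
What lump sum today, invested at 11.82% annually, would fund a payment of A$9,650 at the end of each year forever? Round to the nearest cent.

A$81,641.29

PV = C/r = 9650/0.1182 = 81,641.2860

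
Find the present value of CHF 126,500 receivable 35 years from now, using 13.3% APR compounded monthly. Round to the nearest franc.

CHF 1,235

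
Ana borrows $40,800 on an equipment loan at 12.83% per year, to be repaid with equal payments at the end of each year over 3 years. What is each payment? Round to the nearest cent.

PMT = 40800 / ( [1 − (1+0.1283)^(−3)] / 0.1283 ) = 40800 / 2.367985 = 17,229.8388

$17,229.84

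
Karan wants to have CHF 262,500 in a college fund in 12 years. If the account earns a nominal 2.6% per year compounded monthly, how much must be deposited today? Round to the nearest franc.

CHF 192,210

With 12 periods per year: i = 0.00216667, n = 144.
Discount factor = (1+0.00216667)^(−144) = 0.732229; PV = 262,500 × 0.732229 = 192,210.0135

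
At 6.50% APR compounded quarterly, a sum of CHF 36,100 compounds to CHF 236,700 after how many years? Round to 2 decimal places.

Periodic rate i = 0.065/4 = 0.01625.
n = ln(236700/36100) / ln(1+0.01625) = ln(6.55679) / 0.016119 = 116.6608 quarters
= 116.6608/4 years

29.17 years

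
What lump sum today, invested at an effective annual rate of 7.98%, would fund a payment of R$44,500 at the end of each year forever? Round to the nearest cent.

PV = PMT / i = 44500 / 0.0798 = 557,644.1103

R$557,644.11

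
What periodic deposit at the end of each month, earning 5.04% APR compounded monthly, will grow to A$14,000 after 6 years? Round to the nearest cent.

Periodic rate i = 0.0504/12 = 0.0042; n = 6 × 12 = 72 periods.
FV-annuity factor = 83.868037; PMT = 14000 / 83.868037 = 166.9289

A$166.93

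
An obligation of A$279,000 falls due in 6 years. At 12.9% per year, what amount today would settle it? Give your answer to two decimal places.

PV = FV·(1+i)^(−n) = 279,000 × 0.482877 = 134,722.6298

A$134,722.63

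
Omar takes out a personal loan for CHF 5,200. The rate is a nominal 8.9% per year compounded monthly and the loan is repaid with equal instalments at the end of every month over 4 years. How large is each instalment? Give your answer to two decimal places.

CHF 129.16

i = 0.089/12 = 0.00741667 per month; n = 4·12 = 48.
PMT = 5200 / ( [1 − (1+0.00741667)^(−48)] / 0.00741667 ) = 5200 / 40.261562 = 129.1554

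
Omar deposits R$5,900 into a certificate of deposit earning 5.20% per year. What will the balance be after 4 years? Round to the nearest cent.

R$7,226.28

FV = PV·(1+i)^n = 5,900 × 1.224794 = 7,226.2831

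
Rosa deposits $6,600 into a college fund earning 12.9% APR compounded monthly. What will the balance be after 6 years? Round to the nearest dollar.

$14,253

i = 0.129/12 = 0.01075 per month; n = 6·12 = 72.
FV = 6,600 × (1 + 0.01075)^72 = 14,252.5947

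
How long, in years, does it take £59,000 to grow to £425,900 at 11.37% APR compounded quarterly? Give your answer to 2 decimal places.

17.63 years

Periodic rate i = 0.1137/4 = 0.028425.
(1+i)^n = 425900/59000 = 7.21864, so n = ln 7.21864 / ln 1.02842 = 70.5235 quarters
= 70.5235/4 years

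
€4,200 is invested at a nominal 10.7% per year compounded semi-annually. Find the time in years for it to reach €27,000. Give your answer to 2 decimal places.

17.85 years

Periodic rate i = 0.107/2 = 0.0535.
(1+i)^n = 27000/4200 = 6.42857, so n = ln 6.42857 / ln 1.0535 = 35.7027 half-years
= 35.7027/2 years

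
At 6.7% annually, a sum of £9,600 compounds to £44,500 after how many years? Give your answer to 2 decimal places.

23.65 years

n = ln(44500/9600) / ln(1+0.067) = ln(4.63542) / 0.064851 = 23.6500 years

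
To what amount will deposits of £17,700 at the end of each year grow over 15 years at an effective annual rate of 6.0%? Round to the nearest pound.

FV = PMT · [(1+i)^n − 1] / i = 17700 · 23.275970 = 411,984.6670

£411,985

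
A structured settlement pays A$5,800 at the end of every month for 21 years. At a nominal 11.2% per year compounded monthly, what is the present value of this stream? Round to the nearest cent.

A$561,633.15

Periodic rate i = 0.112/12 = 0.00933333; n = 21 × 12 = 252 periods.
PV = PMT · [1 − (1+i)^(−n)] / i = 5800 · 96.833301 = 561,633.1463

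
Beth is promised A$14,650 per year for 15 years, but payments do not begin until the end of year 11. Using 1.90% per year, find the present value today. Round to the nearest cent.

A$157,118.95

PV at t=10 (ordinary 15-year annuity): 14650 × a(15|0.019) = 14650 × 12.945916 = 189,657.6702
PV₀ = 189,657.6702 / (1+0.019)^10 = 189,657.6702 / 1.207096 = 157,118.9511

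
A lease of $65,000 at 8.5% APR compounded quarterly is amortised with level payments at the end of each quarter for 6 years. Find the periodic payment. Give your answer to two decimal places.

With 4 periods per year: i = 0.02125, n = 24.
Annuity-PV factor = 18.648813; PMT = 65000 / 18.648813 = 3,485.4766

$3,485.48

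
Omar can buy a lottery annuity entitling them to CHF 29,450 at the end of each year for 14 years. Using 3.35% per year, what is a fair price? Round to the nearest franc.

Annuity factor a(14|0.0335) = 11.031230; PV = 29450 × 11.031230 = 324,869.7194

CHF 324,870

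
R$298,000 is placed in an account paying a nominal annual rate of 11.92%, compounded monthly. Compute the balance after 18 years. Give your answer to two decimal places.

Periodic rate i = 0.1192/12 = 0.00993333; n = 18 × 12 = 216 periods.
FV = PV·(1+i)^n = 298,000 × 8.457161 = 2,520,234.0533

R$2,520,234.05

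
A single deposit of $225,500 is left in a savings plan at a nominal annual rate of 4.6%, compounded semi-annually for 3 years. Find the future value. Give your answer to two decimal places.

i = 0.046/2 = 0.023 per half-year; n = 3·2 = 6.
FV = PV·(1+i)^n = 225,500 × 1.146183 = 258,464.1710

$258,464.17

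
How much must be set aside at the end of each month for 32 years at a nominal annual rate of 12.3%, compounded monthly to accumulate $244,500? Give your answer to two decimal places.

$50.94

Periodic rate i = 0.123/12 = 0.01025; n = 32 × 12 = 384 periods.
FV-annuity factor = 4799.753974; PMT = 244500 / 4799.753974 = 50.9401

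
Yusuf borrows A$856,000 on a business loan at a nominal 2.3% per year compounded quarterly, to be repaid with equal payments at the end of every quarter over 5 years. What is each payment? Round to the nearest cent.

A$45,430.96

i = 0.023/4 = 0.00575 per quarter; n = 5·4 = 20.
PMT = 856000 / ( [1 − (1+0.00575)^(−20)] / 0.00575 ) = 856000 / 18.841778 = 45,430.9562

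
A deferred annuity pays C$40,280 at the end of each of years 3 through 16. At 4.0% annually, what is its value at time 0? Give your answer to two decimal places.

Value one period before first payment (t=2): 40280 × [1 − (1+0.04)^(−14)] / 0.04 = 40280 × 10.563123 = 425,482.5916
Discount back 2 years: 425,482.5916 × (1+0.04)^(−2) = 425,482.5916 × 0.924556 = 393,382.5736

C$393,382.57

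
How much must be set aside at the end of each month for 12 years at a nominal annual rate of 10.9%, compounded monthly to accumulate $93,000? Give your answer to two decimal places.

i = 0.109/12 = 0.00908333 per month; n = 12·12 = 144.
PMT = 93000 / ( [(1+0.00908333)^144 − 1] / 0.00908333 ) = 93000 / 294.714798 = 315.5593

$315.56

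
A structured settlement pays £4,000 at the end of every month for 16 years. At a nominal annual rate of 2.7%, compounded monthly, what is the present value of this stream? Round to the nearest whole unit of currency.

With 12 periods per year: i = 0.00225, n = 192.
PV = PMT · [1 − (1+i)^(−n)] / i = 4000 · 155.766890 = 623,067.5619

£623,068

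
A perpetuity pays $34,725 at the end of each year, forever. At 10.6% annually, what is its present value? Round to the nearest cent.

$327,594.34

PV = C/r = 34725/0.106 = 327,594.3396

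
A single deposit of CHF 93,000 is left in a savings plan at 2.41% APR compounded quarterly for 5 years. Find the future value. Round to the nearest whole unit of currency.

Periodic rate i = 0.0241/4 = 0.006025; n = 5 × 4 = 20 periods.
FV = 93,000 × (1 + 0.006025)^20 = 104,871.7252

CHF 104,872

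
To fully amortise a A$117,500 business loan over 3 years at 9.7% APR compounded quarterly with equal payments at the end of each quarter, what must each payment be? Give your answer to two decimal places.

A$11,402.78

i = 0.097/4 = 0.02425 per quarter; n = 3·4 = 12.
Annuity-PV factor = 10.304502; PMT = 117500 / 10.304502 = 11,402.7830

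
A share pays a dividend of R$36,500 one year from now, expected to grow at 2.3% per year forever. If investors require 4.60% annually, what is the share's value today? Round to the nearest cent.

PV = PMT / (i − g) = 36500 / (0.046 − 0.023) = 36500 / 0.023000 = 1,586,956.5217

R$1,586,956.52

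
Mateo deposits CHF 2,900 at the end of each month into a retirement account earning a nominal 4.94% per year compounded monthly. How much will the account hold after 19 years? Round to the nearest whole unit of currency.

i = 0.0494/12 = 0.00411667 per month; n = 19·12 = 228.
FV = 2900 × [(1+0.00411667)^228 − 1] / 0.00411667 = 2900 × 376.877579 = 1,092,944.9779

CHF 1,092,945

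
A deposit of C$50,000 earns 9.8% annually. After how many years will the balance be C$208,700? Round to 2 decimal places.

15.28 years

n = ln(208700/50000) / ln(1+0.098) = ln(4.17400) / 0.093490 = 15.2837 years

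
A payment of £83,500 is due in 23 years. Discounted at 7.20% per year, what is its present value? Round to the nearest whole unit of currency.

£16,874

PV = 83,500 / (1 + 0.072)^23 = 83,500 / 4.948574 = 16,873.5480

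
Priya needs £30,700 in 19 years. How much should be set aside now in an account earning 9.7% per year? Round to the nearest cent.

PV = 30,700 / (1 + 0.097)^19 = 30,700 / 5.806654 = 5,287.0382

£5,287.04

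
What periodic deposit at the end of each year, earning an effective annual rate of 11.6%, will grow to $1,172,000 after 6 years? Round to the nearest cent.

$145,886.53

FV-annuity factor = 8.033641; PMT = 1.172e+06 / 8.033641 = 145,886.5321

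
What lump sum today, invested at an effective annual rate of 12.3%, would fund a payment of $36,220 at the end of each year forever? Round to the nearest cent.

$294,471.54

PV = PMT / i = 36220 / 0.123 = 294,471.5447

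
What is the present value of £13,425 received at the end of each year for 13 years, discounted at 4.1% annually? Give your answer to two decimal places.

£133,229.31

PV = 13425 × [1 − (1+0.041)^(−13)] / 0.041 = 13425 × 9.923971 = 133,229.3080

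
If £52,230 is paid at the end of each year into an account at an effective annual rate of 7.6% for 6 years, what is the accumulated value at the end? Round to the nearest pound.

Accumulation factor s(6|0.076) = 7.262307; FV = 52230 × 7.262307 = 379,310.3128

£379,310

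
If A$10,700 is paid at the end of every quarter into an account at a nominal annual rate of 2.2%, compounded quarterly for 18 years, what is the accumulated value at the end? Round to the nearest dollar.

A$942,102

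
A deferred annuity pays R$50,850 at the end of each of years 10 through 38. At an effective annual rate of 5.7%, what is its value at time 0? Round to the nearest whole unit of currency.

R$433,144

PV at t=9 (ordinary 29-year annuity): 50850 × a(29|0.057) = 50850 × 14.028656 = 713,357.1485
PV₀ = 713,357.1485 / (1+0.057)^9 = 713,357.1485 / 1.646929 = 433,143.8295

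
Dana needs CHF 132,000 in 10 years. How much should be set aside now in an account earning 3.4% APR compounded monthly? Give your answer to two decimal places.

With 12 periods per year: i = 0.00283333, n = 120.
Discount factor = (1+0.00283333)^(−120) = 0.712113; PV = 132,000 × 0.712113 = 93,998.8625

CHF 93,998.86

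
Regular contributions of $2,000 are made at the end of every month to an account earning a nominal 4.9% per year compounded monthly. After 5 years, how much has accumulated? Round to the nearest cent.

$135,665.70

Periodic rate i = 0.049/12 = 0.00408333; n = 5 × 12 = 60 periods.
FV = PMT · [(1+i)^n − 1] / i = 2000 · 67.832848 = 135,665.6962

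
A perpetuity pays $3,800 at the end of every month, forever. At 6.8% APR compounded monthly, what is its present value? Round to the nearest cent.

Periodic rate i = 0.068/12 = 0.00566667.
PV = C/r = 3800/0.00566667 = 670,588.2353

$670,588.24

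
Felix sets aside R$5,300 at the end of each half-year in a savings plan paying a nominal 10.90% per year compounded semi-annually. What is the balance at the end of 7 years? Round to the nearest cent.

R$107,176.13

i = 0.109/2 = 0.0545 per half-year; n = 7·2 = 14.
Accumulation factor s(14|0.0545) = 20.221912; FV = 5300 × 20.221912 = 107,176.1347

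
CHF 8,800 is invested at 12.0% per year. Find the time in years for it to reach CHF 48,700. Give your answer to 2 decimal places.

(1+i)^n = 48700/8800 = 5.53409, so n = ln 5.53409 / ln 1.12 = 15.0970 years

15.10 years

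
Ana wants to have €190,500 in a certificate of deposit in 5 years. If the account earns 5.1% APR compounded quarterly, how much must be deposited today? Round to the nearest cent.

€147,859.74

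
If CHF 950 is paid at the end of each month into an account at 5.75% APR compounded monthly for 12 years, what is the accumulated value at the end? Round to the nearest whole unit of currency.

With 12 periods per year: i = 0.00479167, n = 144.
Accumulation factor s(144|0.00479167) = 206.699033; FV = 950 × 206.699033 = 196,364.0817

CHF 196,364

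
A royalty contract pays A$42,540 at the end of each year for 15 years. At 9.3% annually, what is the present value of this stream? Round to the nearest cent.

A$336,912.40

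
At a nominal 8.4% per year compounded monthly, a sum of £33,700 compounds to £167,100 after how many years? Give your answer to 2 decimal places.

Periodic rate i = 0.084/12 = 0.007.
(1+i)^n = 167100/33700 = 4.95846, so n = ln 4.95846 / ln 1.007 = 229.5274 months
= 229.5274/12 years

19.13 years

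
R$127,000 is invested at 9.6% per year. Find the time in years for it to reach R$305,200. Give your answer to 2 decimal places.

9.56 years

n = ln(305200/127000) / ln(1+0.096) = ln(2.40315) / 0.091667 = 9.5648 years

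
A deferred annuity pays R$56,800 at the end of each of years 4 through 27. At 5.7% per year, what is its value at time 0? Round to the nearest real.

R$620,744

Value one period before first payment (t=3): 56800 × [1 − (1+0.057)^(−24)] / 0.057 = 56800 × 12.905916 = 733,056.0402
Discount back 3 years: 733,056.0402 × (1+0.057)^(−3) = 733,056.0402 × 0.846789 = 620,743.5486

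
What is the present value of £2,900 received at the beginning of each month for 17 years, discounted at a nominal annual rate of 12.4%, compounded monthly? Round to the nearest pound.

£248,725

Periodic rate i = 0.124/12 = 0.0103333; n = 17 × 12 = 204 periods.
PV = 2900 × [1 − (1+0.0103333)^(−204)] / 0.0103333 × (1+i) = 2900 × 85.767341 = 248,725.2882
(annuity-due: payments at period start, so ×(1+i).)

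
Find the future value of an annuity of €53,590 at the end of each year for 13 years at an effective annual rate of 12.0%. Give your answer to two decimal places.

€1,502,079.97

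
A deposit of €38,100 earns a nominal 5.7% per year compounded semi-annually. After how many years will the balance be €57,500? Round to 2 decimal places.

Periodic rate i = 0.057/2 = 0.0285.
(1+i)^n = 57500/38100 = 1.50919, so n = ln 1.50919 / ln 1.0285 = 14.6459 half-years
= 14.6459/2 years

7.32 years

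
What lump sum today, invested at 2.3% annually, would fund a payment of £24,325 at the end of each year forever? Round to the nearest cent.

PV = PMT / i = 24325 / 0.023 = 1,057,608.6957

£1,057,608.70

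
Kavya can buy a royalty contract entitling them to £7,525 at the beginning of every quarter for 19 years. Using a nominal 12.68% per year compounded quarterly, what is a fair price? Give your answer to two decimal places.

With 4 periods per year: i = 0.0317, n = 76.
Annuity factor a(76|0.0317) × (1+i) = 29.508821; PV = 7525 × 29.508821 = 222,053.8754
(annuity-due: payments at period start, so ×(1+i).)

£222,053.88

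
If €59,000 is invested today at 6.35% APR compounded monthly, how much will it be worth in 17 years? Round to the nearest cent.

i = 0.0635/12 = 0.00529167 per month; n = 17·12 = 204.
59,000 × (1+0.00529167)^204 = 59,000 × 2.934843 = 173,155.7196

€173,155.72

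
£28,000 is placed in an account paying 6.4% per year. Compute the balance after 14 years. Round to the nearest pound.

£66,733

FV = PV·(1+i)^n = 28,000 × 2.383322 = 66,733.0267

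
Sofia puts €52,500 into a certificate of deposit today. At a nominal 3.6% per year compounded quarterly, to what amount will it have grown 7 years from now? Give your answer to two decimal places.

With 4 periods per year: i = 0.009, n = 28.
52,500 × (1+0.009)^28 = 52,500 × 1.285147 = 67,470.1939

€67,470.19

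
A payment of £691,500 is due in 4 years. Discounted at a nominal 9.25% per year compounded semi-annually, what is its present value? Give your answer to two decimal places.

£481,624.33

Periodic rate i = 0.0925/2 = 0.04625; n = 4 × 2 = 8 periods.
PV = FV·(1+i)^(−n) = 691,500 × 0.696492 = 481,624.3284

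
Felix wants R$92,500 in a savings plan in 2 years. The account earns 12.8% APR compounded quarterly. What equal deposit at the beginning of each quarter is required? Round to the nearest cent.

R$10,008.35

Periodic rate i = 0.128/4 = 0.032; n = 2 × 4 = 8 periods.
PMT = 92500 / ( [(1+0.032)^8 − 1] / 0.032 × (1+i) ) = 92500 / 9.242280 = 10,008.3532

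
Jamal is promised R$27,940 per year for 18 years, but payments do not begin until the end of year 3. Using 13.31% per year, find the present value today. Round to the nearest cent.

R$146,251.97

PV at t=2 (ordinary 18-year annuity): 27940 × a(18|0.1331) = 27940 × 6.720658 = 187,775.1928
Discount back 2 years: 187,775.1928 × (1+0.1331)^(−2) = 187,775.1928 × 0.778867 = 146,251.9743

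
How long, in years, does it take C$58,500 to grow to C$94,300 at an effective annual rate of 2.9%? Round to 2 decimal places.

16.70 years

n = ln(94300/58500) / ln(1+0.029) = ln(1.61197) / 0.028587 = 16.7015 years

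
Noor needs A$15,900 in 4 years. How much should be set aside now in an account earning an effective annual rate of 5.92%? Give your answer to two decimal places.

PV = FV·(1+i)^(−n) = 15,900 × 0.794489 = 12,632.3816

A$12,632.38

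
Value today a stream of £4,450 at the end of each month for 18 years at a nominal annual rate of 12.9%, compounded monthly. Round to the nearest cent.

i = 0.129/12 = 0.01075 per month; n = 18·12 = 216.
PV = 4450 × [1 − (1+0.01075)^(−216)] / 0.01075 = 4450 × 83.786031 = 372,847.8360

£372,847.84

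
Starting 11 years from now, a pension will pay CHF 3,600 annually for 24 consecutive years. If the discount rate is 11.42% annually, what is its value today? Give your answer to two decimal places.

CHF 9,892.88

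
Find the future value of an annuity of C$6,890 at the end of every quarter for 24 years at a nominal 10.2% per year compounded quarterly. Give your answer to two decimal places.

With 4 periods per year: i = 0.0255, n = 96.
Accumulation factor s(96|0.0255) = 400.613081; FV = 6890 × 400.613081 = 2,760,224.1276

C$2,760,224.13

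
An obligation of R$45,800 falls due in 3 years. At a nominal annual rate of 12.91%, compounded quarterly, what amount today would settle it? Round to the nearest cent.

Periodic rate i = 0.1291/4 = 0.032275; n = 3 × 4 = 12 periods.
PV = 45,800 / (1 + 0.032275)^12 = 45,800 / 1.464013 = 31,283.8765

R$31,283.88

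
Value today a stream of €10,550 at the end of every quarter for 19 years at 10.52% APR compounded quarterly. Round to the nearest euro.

€345,365

Periodic rate i = 0.1052/4 = 0.0263; n = 19 × 4 = 76 periods.
Annuity factor a(76|0.0263) = 32.735985; PV = 10550 × 32.735985 = 345,364.6396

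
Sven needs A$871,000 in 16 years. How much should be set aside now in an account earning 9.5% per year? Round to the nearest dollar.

A$203,888

PV = 871,000 / (1 + 0.095)^16 = 871,000 / 4.271948 = 203,888.2734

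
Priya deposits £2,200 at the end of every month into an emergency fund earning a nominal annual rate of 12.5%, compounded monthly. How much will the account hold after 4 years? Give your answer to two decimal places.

£136,110.55

With 12 periods per year: i = 0.0104167, n = 48.
Accumulation factor s(48|0.0104167) = 61.868431; FV = 2200 × 61.868431 = 136,110.5476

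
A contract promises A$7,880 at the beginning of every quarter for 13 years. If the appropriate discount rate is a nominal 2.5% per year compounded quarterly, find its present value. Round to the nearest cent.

A$351,096.41

With 4 periods per year: i = 0.00625, n = 52.
PV = PMT · [1 − (1+i)^(−n)] / i × (1+i) = 7880 · 44.555382 = 351,096.4102
Payments are at the start of each period, so multiply by (1+i).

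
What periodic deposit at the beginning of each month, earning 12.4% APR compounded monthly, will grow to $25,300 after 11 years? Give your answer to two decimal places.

i = 0.124/12 = 0.0103333 per month; n = 11·12 = 132.
PMT = 25300 / ( [(1+0.0103333)^132 − 1] / 0.0103333 × (1+i) ) = 25300 / 282.032155 = 89.7061

$89.71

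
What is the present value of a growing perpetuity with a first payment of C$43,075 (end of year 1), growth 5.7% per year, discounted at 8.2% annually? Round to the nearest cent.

PV = D₁/(r − g) = 43075/(0.082 − 0.057) = 1,723,000.0000

C$1,723,000.00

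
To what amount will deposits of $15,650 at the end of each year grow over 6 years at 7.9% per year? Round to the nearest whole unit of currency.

FV = 15650 × [(1+0.079)^6 − 1] / 0.079 = 15650 × 7.317452 = 114,518.1295

$114,518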